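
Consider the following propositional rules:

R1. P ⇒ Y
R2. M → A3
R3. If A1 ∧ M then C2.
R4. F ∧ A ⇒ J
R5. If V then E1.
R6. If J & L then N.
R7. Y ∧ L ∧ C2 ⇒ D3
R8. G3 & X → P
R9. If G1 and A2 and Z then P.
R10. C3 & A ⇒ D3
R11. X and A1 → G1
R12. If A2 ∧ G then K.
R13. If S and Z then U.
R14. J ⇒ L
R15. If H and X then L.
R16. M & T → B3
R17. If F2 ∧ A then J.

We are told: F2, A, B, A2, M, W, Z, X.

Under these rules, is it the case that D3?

No

Forward chaining from the given facts derives: A3, J, L, N.
Rules concluding D3: R7 needs Y; R10 needs C3 — none of these are established.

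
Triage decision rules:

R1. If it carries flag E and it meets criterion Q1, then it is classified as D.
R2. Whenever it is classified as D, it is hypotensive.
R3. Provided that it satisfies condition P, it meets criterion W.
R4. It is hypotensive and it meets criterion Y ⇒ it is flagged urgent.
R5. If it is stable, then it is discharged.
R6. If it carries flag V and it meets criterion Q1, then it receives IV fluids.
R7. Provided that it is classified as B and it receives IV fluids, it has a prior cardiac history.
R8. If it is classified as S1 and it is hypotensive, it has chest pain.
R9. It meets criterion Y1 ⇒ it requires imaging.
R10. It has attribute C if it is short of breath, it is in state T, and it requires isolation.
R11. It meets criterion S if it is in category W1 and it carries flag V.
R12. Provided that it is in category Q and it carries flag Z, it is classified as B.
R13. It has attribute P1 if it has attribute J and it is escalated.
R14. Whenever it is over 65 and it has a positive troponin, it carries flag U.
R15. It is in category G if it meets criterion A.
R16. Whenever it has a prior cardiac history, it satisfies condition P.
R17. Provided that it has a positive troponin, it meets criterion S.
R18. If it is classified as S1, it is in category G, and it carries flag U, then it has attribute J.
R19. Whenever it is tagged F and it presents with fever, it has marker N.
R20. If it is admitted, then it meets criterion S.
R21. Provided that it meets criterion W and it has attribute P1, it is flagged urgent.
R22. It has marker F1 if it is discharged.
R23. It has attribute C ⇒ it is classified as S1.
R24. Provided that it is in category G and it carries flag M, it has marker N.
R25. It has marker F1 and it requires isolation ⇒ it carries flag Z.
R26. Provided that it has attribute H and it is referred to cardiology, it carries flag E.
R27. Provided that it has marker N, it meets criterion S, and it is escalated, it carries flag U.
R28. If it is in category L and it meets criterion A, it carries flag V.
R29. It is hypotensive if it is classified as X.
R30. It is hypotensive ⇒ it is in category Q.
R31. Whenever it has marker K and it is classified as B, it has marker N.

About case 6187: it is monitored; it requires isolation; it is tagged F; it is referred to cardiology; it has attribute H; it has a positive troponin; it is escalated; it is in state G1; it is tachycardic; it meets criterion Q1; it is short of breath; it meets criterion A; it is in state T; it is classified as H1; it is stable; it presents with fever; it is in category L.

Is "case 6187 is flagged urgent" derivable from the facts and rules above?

By R5 (it is stable): it is discharged.
By R10 (it is short of breath, it is in state T, it requires isolation): it has attribute C.
By R15 (it meets criterion A): it is in category G.
By R17 (it has a positive troponin): it meets criterion S.
By R19 (it is tagged F, it presents with fever): it has marker N.
By R22 (it is discharged): it has marker F1.
By R23 (it has attribute C): it is classified as S1.
By R25 (it has marker F1, it requires isolation): it carries flag Z.
By R26 (it has attribute H, it is referred to cardiology): it carries flag E.
By R27 (it has marker N, it meets criterion S, it is escalated): it carries flag U.
By R28 (it is in category L, it meets criterion A): it carries flag V.
By R1 (it carries flag E, it meets criterion Q1): it is classified as D.
By R2 (it is classified as D): it is hypotensive.
By R6 (it carries flag V, it meets criterion Q1): it receives IV fluids.
By R18 (it is classified as S1, it is in category G, it carries flag U): it has attribute J.
By R30 (it is hypotensive): it is in category Q.
By R12 (it is in category Q, it carries flag Z): it is classified as B.
By R13 (it has attribute J, it is escalated): it has attribute P1.
By R7 (it is classified as B, it receives IV fluids): it has a prior cardiac history.
By R16 (it has a prior cardiac history): it satisfies condition P.
By R3 (it satisfies condition P): it meets criterion W.
By R21 (it meets criterion W, it has attribute P1): it is flagged urgent.

Yes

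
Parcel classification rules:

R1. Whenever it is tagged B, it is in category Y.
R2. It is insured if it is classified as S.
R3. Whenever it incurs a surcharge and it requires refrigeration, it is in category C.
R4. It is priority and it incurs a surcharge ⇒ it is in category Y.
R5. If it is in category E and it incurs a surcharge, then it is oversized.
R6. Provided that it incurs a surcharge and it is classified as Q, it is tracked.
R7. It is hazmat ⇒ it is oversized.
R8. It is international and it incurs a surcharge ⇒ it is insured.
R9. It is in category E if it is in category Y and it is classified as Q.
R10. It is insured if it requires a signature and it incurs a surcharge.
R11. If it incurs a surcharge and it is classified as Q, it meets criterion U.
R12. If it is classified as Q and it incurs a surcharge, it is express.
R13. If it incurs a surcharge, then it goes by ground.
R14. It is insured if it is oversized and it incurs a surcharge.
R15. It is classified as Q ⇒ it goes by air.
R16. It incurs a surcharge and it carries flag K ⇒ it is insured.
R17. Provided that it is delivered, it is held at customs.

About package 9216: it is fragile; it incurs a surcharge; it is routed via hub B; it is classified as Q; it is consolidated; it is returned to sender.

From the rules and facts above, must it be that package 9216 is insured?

No

Forward chaining from the given facts derives: is tracked, meets criterion U, is express, goes by ground, goes by air.
Rules concluding "it is insured": R2 needs "it is classified as S"; R8 needs "it is international"; R10 needs "it requires a signature"; R14 needs "it is oversized"; R16 needs "it carries flag K" — none of these are established.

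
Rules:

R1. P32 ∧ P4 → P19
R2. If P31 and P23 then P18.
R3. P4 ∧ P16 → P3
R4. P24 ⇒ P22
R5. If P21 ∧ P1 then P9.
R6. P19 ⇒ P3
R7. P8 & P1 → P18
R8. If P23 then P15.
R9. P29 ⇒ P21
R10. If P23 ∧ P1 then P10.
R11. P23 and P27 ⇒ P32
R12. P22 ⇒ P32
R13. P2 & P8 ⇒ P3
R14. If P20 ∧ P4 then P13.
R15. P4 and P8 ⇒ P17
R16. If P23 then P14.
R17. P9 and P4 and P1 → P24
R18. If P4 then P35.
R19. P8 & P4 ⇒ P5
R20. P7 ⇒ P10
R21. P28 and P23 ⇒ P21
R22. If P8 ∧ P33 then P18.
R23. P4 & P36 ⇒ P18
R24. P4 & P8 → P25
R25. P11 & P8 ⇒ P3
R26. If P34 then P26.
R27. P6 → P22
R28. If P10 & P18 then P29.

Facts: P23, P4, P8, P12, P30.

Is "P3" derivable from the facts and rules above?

No

Forward chaining from the given facts derives: P15, P17, P14, P35, P5, P25.
Rules concluding P3: R3 needs P16; R6 needs P19; R13 needs P2; R25 needs P11 — none of these are established.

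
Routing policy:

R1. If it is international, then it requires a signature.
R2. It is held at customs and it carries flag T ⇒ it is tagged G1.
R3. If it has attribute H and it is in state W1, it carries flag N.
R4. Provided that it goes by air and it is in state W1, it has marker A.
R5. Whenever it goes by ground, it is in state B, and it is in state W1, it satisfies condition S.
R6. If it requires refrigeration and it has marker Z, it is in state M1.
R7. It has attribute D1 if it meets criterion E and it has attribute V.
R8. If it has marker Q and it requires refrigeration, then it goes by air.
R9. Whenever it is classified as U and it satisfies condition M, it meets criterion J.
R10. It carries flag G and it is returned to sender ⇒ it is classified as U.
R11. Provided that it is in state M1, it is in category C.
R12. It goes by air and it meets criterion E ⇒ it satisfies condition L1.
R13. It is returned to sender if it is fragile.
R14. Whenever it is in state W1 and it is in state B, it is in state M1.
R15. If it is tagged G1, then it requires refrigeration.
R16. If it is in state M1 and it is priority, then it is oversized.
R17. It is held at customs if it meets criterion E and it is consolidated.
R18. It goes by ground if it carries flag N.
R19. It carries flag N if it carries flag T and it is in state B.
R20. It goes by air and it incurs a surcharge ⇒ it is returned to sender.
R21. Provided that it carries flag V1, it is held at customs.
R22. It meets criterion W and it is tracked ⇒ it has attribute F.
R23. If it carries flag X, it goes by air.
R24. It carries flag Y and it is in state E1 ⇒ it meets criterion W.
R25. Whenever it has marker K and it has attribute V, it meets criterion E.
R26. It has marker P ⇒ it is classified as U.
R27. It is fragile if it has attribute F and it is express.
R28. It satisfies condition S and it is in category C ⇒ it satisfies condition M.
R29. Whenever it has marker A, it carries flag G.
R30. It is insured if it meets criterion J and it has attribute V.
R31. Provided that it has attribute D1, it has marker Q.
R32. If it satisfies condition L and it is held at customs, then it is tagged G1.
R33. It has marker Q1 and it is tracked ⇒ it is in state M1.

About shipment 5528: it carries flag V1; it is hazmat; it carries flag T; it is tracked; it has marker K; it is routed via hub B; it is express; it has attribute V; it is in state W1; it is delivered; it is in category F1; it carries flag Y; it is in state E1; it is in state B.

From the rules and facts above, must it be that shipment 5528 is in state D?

Forward chaining from the given facts derives: is in state M1, carries flag N, is held at customs, meets criterion W, meets criterion E, is tagged G1, has attribute D1, is in category C, requires refrigeration, goes by ground, has attribute F, is fragile, has marker Q, satisfies condition S, goes by air, satisfies condition L1, is returned to sender, satisfies condition M, has marker A, carries flag G, is classified as U, meets criterion J, is insured.
No rule has "it is in state D" as its conclusion, and it is not among the given facts.

No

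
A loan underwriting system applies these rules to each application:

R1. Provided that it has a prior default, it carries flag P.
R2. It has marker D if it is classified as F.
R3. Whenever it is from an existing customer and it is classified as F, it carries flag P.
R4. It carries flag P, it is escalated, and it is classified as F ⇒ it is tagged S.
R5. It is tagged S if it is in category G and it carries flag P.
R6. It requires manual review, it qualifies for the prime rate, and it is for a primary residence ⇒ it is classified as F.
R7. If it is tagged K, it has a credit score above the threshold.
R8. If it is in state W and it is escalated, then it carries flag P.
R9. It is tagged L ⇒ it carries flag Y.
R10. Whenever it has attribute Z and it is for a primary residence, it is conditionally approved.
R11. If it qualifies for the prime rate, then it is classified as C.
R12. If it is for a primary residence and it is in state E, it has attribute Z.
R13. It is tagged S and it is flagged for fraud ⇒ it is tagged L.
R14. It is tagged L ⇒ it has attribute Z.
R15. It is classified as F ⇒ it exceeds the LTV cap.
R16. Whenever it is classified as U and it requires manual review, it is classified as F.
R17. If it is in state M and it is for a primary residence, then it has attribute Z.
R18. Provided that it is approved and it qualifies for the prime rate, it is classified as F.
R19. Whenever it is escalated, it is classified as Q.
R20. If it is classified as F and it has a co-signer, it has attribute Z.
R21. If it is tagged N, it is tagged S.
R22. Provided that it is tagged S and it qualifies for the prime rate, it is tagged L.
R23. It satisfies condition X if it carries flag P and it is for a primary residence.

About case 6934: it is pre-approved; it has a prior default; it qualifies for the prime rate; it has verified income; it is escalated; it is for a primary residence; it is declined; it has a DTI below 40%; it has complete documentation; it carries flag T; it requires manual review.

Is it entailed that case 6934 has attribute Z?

Yes

By R1 (it has a prior default): it carries flag P.
By R6 (it requires manual review, it qualifies for the prime rate, it is for a primary residence): it is classified as F.
By R4 (it carries flag P, it is escalated, it is classified as F): it is tagged S.
By R22 (it is tagged S, it qualifies for the prime rate): it is tagged L.
By R14 (it is tagged L): it has attribute Z.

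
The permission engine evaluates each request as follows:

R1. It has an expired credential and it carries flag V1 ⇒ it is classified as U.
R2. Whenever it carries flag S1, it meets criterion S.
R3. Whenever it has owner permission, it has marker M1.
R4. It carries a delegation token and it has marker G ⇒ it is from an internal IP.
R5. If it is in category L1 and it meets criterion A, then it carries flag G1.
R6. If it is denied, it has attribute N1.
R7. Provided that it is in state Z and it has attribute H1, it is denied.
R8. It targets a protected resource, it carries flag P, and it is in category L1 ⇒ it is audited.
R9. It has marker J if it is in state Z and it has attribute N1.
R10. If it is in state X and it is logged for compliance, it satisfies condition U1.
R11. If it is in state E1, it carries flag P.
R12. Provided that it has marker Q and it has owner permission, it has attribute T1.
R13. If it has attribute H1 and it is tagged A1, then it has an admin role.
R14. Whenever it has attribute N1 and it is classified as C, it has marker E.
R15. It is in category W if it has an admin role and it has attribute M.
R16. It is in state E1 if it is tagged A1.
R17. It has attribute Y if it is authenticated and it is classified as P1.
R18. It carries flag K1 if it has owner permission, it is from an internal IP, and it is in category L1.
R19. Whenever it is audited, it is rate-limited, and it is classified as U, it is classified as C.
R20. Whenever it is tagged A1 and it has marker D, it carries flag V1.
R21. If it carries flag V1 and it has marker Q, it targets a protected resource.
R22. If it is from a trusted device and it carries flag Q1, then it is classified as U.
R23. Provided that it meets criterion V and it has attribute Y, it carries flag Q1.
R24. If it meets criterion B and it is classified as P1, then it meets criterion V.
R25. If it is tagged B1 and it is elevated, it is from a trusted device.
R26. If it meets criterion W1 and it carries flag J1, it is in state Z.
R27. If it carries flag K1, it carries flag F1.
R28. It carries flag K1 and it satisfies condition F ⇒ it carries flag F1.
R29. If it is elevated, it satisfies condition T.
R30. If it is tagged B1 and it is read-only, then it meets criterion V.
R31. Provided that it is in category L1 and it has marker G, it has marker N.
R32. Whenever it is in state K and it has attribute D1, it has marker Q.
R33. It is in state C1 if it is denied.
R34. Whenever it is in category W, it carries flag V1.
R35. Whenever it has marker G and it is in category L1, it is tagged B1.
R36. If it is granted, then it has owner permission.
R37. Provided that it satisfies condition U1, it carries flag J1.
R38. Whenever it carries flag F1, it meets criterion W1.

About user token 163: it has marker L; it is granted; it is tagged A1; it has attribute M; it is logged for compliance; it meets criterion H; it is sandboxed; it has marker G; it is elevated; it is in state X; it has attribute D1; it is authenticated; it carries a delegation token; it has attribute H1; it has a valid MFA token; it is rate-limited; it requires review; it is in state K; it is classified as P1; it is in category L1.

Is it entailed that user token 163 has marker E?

No

Forward chaining from the given facts derives: is from an internal IP, satisfies condition U1, has an admin role, is in category W, is in state E1, has attribute Y, satisfies condition T, has marker N, has marker Q, carries flag V1, is tagged B1, has owner permission, carries flag J1, has marker M1, carries flag P, has attribute T1, carries flag K1, targets a protected resource, is from a trusted device, carries flag F1, meets criterion W1, is audited, is in state Z, is denied, is in state C1, has attribute N1, has marker J.
The only rule concluding "it has marker E" is R14, which needs "it is classified as C"; that is never established.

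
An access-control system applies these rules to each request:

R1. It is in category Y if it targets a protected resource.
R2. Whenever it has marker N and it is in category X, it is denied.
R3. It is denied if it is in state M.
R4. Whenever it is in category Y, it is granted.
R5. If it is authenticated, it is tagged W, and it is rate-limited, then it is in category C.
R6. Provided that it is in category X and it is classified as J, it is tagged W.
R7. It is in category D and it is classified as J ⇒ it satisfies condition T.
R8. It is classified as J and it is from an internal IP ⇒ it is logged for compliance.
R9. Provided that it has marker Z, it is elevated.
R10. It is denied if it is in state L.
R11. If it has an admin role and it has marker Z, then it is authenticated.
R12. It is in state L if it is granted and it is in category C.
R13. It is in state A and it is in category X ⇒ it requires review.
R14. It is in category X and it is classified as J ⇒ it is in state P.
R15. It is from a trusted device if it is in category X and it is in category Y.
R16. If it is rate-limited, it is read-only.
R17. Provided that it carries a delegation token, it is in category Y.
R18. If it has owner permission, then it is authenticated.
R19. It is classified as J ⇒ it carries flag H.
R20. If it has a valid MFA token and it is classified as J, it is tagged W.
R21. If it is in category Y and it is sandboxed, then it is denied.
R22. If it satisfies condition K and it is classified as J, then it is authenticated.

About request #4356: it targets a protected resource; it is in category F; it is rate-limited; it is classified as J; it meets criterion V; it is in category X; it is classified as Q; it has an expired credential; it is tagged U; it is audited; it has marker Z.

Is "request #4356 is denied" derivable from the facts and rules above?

No

Forward chaining from the given facts derives: is in category Y, is granted, is tagged W, is elevated, is in state P, is from a trusted device, is read-only, carries flag H.
Rules concluding "it is denied": R2 needs "it has marker N"; R3 needs "it is in state M"; R10 needs "it is in state L"; R21 needs "it is sandboxed" — none of these are established.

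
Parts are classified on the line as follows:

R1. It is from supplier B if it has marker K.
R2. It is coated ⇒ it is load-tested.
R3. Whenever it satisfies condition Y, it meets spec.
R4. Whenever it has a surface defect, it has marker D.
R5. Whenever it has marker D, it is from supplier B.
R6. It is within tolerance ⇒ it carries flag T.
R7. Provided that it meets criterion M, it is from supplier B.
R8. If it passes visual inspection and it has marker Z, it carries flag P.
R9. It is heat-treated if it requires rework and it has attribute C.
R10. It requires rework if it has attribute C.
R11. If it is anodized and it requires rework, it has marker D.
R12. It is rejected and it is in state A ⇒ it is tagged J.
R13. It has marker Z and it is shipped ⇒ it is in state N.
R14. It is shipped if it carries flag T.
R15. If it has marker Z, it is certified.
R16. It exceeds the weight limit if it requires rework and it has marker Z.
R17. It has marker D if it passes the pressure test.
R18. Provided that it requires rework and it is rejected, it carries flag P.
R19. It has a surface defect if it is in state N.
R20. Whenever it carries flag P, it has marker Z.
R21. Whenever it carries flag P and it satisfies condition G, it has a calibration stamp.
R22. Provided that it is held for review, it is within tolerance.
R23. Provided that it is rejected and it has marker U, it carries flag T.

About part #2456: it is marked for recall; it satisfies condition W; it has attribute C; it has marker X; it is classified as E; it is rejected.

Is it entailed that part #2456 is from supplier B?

No

Forward chaining from the given facts derives: requires rework, carries flag P, has marker Z, is heat-treated, is certified, exceeds the weight limit.
Rules concluding "it is from supplier B": R1 needs "it has marker K"; R5 needs "it has marker D"; R7 needs "it meets criterion M" — none of these are established.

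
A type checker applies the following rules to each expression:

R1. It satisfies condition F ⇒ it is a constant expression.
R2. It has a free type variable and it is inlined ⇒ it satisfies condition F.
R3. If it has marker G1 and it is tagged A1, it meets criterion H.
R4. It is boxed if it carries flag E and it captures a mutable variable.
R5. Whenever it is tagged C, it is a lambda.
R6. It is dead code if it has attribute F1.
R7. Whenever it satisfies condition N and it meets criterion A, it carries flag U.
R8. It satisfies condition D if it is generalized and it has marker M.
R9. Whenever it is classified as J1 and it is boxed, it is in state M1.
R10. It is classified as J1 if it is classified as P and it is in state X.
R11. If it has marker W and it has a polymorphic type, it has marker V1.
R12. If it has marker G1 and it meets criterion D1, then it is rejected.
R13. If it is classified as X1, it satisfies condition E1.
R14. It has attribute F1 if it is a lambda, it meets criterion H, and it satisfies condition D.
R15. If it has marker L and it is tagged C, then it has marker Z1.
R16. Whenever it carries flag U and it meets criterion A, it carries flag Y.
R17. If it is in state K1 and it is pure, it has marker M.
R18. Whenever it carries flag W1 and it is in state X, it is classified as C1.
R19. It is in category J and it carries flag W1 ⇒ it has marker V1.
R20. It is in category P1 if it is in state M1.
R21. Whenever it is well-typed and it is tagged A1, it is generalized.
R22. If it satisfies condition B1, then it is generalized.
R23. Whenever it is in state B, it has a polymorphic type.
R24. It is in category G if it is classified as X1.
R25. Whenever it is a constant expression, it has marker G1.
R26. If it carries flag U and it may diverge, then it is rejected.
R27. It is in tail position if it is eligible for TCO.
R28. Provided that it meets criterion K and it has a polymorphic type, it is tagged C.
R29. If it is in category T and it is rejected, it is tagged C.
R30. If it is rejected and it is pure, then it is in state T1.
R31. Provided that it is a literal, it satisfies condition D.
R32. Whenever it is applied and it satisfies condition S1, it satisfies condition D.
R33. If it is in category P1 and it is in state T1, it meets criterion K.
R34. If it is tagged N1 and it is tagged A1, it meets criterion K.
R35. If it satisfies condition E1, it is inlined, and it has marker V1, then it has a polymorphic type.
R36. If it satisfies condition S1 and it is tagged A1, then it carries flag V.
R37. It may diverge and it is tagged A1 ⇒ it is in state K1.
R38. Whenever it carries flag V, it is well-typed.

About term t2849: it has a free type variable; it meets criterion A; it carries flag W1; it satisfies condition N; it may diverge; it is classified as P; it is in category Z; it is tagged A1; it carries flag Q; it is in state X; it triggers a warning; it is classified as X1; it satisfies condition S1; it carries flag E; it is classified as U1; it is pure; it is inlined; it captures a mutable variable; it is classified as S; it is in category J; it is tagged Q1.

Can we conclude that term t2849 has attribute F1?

By R2 (it has a free type variable, it is inlined): it satisfies condition F.
By R4 (it carries flag E, it captures a mutable variable): it is boxed.
By R7 (it satisfies condition N, it meets criterion A): it carries flag U.
By R10 (it is classified as P, it is in state X): it is classified as J1.
By R13 (it is classified as X1): it satisfies condition E1.
By R19 (it is in category J, it carries flag W1): it has marker V1.
By R26 (it carries flag U, it may diverge): it is rejected.
By R30 (it is rejected, it is pure): it is in state T1.
By R35 (it satisfies condition E1, it is inlined, it has marker V1): it has a polymorphic type.
By R36 (it satisfies condition S1, it is tagged A1): it carries flag V.
By R37 (it may diverge, it is tagged A1): it is in state K1.
By R38 (it carries flag V): it is well-typed.
By R1 (it satisfies condition F): it is a constant expression.
By R9 (it is classified as J1, it is boxed): it is in state M1.
By R17 (it is in state K1, it is pure): it has marker M.
By R20 (it is in state M1): it is in category P1.
By R21 (it is well-typed, it is tagged A1): it is generalized.
By R25 (it is a constant expression): it has marker G1.
By R33 (it is in category P1, it is in state T1): it meets criterion K.
By R3 (it has marker G1, it is tagged A1): it meets criterion H.
By R8 (it is generalized, it has marker M): it satisfies condition D.
By R28 (it meets criterion K, it has a polymorphic type): it is tagged C.
By R5 (it is tagged C): it is a lambda.
By R14 (it is a lambda, it meets criterion H, it satisfies condition D): it has attribute F1.

Yes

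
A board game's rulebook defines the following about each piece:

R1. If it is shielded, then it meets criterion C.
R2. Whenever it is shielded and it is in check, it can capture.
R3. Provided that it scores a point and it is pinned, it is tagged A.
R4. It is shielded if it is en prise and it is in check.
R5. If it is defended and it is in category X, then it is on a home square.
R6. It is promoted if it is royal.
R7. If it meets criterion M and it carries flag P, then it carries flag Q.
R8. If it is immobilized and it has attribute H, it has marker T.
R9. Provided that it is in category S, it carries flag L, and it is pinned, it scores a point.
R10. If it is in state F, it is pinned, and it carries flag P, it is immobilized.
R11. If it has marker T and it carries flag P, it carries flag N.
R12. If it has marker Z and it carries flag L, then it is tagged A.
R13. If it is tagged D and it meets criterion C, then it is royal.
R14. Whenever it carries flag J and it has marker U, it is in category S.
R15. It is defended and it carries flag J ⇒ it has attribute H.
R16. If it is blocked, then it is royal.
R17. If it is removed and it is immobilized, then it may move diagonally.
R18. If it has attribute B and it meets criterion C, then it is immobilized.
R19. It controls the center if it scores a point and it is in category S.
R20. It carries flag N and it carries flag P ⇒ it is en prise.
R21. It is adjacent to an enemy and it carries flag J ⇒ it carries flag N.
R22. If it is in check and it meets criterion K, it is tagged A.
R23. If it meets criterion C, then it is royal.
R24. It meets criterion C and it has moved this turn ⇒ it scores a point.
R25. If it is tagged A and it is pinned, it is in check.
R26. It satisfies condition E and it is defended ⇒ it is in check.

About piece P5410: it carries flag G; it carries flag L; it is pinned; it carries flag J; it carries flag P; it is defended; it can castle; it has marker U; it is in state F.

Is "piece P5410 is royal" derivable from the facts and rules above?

Yes

By R10 (it is in state F, it is pinned, it carries flag P): it is immobilized.
By R14 (it carries flag J, it has marker U): it is in category S.
By R15 (it is defended, it carries flag J): it has attribute H.
By R8 (it is immobilized, it has attribute H): it has marker T.
By R9 (it is in category S, it carries flag L, it is pinned): it scores a point.
By R11 (it has marker T, it carries flag P): it carries flag N.
By R20 (it carries flag N, it carries flag P): it is en prise.
By R3 (it scores a point, it is pinned): it is tagged A.
By R25 (it is tagged A, it is pinned): it is in check.
By R4 (it is en prise, it is in check): it is shielded.
By R1 (it is shielded): it meets criterion C.
By R23 (it meets criterion C): it is royal.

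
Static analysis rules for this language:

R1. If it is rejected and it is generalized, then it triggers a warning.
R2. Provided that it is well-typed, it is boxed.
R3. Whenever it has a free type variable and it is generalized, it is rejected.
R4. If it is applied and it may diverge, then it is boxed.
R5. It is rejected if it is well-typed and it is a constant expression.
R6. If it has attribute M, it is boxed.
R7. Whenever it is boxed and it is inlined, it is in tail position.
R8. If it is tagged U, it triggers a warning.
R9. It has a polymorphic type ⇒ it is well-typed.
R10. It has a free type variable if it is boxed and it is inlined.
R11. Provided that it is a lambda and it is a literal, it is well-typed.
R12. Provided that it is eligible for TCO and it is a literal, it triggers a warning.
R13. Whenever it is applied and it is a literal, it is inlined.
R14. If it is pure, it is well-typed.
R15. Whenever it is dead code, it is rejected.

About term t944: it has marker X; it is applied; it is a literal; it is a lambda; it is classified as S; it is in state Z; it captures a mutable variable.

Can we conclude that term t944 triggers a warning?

No

Forward chaining from the given facts derives: is well-typed, is inlined, is boxed, is in tail position, has a free type variable.
Rules concluding "it triggers a warning": R1 needs "it is rejected"; R8 needs "it is tagged U"; R12 needs "it is eligible for TCO" — none of these are established.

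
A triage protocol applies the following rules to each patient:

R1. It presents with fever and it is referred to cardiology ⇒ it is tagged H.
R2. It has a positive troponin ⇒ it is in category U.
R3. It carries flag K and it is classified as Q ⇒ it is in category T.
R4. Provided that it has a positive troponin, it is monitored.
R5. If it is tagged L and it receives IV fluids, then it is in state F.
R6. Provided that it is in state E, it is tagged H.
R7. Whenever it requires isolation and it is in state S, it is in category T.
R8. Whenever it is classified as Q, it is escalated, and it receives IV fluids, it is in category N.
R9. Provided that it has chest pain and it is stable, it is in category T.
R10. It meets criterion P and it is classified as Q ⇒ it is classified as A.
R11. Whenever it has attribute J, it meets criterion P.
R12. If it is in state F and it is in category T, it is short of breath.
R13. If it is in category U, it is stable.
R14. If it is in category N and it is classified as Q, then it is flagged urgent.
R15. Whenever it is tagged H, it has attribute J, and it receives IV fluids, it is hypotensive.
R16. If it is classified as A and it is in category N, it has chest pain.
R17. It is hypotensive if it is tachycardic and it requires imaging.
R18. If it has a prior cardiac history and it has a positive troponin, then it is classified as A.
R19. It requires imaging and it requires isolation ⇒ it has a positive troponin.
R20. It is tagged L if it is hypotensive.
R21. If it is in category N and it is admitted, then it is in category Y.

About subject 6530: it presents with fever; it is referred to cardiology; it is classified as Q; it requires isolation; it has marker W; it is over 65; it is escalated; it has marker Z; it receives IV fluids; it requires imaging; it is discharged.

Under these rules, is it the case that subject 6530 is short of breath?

Forward chaining from the given facts derives: is tagged H, is in category N, is flagged urgent, has a positive troponin, is in category U, is monitored, is stable.
The only rule concluding "it is short of breath" is R12, which needs "it is in state F"; that is never established.

No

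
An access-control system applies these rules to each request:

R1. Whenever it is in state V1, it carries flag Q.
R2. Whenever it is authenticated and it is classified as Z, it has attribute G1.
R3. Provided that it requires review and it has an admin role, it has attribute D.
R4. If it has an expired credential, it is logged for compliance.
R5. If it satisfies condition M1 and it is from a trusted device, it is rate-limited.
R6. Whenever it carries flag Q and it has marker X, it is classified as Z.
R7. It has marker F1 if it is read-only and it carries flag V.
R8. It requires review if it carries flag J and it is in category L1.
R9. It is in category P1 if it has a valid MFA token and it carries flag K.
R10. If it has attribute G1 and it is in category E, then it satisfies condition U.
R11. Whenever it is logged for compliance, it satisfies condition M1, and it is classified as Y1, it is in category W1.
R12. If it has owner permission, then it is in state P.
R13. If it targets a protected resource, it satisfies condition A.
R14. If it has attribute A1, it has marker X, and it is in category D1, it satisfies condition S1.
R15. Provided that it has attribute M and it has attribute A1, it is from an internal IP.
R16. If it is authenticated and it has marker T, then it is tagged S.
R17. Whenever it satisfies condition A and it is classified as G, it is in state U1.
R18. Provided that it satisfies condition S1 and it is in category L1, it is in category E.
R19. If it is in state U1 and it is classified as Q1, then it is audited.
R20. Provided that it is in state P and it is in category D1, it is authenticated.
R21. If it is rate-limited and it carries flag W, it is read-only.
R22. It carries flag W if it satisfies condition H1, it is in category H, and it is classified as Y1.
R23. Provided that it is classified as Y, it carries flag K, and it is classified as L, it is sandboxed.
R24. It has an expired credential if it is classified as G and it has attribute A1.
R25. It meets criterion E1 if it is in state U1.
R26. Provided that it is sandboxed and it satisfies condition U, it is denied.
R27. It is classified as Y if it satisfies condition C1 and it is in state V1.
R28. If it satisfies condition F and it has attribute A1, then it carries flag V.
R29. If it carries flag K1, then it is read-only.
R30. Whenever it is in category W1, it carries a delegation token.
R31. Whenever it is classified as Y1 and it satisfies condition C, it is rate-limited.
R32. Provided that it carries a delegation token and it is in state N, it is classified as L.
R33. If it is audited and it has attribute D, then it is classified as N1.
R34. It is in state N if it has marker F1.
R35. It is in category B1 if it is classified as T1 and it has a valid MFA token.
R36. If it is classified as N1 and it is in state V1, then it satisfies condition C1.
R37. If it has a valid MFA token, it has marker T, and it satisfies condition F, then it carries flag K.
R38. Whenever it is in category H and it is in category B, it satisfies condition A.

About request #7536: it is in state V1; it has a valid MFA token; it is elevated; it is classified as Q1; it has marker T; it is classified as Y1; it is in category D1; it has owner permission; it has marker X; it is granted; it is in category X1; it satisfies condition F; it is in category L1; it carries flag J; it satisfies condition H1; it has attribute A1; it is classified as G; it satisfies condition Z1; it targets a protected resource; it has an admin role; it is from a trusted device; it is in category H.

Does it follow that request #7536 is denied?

No

Forward chaining from the given facts derives: carries flag Q, is classified as Z, requires review, is in state P, satisfies condition A, satisfies condition S1, is in state U1, is in category E, is audited, is authenticated, carries flag W, has an expired credential, meets criterion E1, carries flag V, carries flag K, has attribute G1, has attribute D, is logged for compliance, is in category P1, satisfies condition U, is tagged S, is classified as N1, satisfies condition C1, is classified as Y.
The only rule concluding "it is denied" is R26, which needs "it is sandboxed"; that is never established.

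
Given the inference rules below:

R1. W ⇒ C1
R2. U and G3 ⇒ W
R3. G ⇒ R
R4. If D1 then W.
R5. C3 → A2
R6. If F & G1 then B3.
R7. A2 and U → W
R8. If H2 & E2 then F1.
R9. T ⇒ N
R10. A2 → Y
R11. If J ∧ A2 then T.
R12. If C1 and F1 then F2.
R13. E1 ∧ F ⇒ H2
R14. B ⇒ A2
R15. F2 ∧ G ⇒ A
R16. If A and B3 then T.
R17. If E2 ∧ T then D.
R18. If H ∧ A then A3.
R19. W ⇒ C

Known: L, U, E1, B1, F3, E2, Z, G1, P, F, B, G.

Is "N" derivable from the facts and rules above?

Yes

B3  (by R6: F, G1)
H2  (by R13: E1, F)
A2  (by R14: B)
W  (by R7: A2, U)
F1  (by R8: H2, E2)
C1  (by R1: W)
F2  (by R12: C1, F1)
A  (by R15: F2, G)
T  (by R16: A, B3)
N  (by R9: T)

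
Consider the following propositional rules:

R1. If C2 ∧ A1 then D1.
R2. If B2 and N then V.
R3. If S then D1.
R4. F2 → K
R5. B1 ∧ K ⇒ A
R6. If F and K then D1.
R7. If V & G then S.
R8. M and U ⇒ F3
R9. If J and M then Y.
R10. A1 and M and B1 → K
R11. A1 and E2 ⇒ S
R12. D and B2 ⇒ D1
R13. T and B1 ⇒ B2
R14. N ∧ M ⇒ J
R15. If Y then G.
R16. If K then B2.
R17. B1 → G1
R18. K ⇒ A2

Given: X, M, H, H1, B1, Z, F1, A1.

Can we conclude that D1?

No

Forward chaining from the given facts derives: K, B2, G1, A2, A.
Rules concluding D1: R1 needs C2; R3 needs S; R6 needs F; R12 needs D — none of these are established.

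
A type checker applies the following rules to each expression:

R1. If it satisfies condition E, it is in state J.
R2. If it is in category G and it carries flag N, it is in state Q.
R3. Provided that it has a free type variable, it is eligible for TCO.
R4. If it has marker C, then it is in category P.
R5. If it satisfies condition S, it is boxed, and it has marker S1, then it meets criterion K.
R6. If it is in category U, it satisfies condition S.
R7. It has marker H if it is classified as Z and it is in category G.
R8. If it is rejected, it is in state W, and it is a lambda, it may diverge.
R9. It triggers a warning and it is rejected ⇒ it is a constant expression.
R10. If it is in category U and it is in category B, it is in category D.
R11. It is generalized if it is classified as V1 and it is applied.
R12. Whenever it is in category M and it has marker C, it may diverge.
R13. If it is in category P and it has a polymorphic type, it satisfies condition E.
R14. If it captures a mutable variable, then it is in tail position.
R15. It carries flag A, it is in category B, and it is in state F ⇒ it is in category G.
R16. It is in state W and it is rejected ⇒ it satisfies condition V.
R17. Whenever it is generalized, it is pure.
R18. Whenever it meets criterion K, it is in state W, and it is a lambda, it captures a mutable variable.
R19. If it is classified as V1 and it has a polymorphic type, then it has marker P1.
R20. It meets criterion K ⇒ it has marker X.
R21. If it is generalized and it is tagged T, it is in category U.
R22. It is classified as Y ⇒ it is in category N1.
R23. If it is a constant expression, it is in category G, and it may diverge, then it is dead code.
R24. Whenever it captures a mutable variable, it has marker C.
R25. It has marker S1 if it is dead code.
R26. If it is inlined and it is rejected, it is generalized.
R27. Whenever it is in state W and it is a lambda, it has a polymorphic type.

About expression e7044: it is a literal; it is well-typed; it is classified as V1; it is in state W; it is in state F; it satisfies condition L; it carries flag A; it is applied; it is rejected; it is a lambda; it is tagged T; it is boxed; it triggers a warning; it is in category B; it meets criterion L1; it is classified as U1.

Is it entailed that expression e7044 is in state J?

By R8 (it is rejected, it is in state W, it is a lambda): it may diverge.
By R9 (it triggers a warning, it is rejected): it is a constant expression.
By R11 (it is classified as V1, it is applied): it is generalized.
By R15 (it carries flag A, it is in category B, it is in state F): it is in category G.
By R21 (it is generalized, it is tagged T): it is in category U.
By R23 (it is a constant expression, it is in category G, it may diverge): it is dead code.
By R25 (it is dead code): it has marker S1.
By R27 (it is in state W, it is a lambda): it has a polymorphic type.
By R6 (it is in category U): it satisfies condition S.
By R5 (it satisfies condition S, it is boxed, it has marker S1): it meets criterion K.
By R18 (it meets criterion K, it is in state W, it is a lambda): it captures a mutable variable.
By R24 (it captures a mutable variable): it has marker C.
By R4 (it has marker C): it is in category P.
By R13 (it is in category P, it has a polymorphic type): it satisfies condition E.
By R1 (it satisfies condition E): it is in state J.

Yes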